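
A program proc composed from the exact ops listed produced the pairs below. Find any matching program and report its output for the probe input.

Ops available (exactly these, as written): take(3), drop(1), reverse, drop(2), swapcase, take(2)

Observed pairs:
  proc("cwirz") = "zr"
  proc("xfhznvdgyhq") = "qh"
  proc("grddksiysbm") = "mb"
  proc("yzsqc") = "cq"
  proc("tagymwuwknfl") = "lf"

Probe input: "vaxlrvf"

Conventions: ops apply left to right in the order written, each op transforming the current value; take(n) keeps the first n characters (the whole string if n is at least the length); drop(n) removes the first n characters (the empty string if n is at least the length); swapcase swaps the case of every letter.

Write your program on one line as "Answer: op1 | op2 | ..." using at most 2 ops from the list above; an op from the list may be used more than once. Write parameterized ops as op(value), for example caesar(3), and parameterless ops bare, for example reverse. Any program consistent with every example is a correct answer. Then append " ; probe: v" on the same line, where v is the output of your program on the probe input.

reverse | take(2) ; probe: "fv"

Check, running the answer program on each example:
  "cwirz" -> "zriwc" -> "zr"
  "xfhznvdgyhq" -> "qhygdvnzhfx" -> "qh"
  "grddksiysbm" -> "mbsyiskddrg" -> "mb"
  "yzsqc" -> "cqszy" -> "cq"
  "tagymwuwknfl" -> "lfnkwuwmygat" -> "lf"
  probe: "vaxlrvf" -> "fvrlxav" -> "fv"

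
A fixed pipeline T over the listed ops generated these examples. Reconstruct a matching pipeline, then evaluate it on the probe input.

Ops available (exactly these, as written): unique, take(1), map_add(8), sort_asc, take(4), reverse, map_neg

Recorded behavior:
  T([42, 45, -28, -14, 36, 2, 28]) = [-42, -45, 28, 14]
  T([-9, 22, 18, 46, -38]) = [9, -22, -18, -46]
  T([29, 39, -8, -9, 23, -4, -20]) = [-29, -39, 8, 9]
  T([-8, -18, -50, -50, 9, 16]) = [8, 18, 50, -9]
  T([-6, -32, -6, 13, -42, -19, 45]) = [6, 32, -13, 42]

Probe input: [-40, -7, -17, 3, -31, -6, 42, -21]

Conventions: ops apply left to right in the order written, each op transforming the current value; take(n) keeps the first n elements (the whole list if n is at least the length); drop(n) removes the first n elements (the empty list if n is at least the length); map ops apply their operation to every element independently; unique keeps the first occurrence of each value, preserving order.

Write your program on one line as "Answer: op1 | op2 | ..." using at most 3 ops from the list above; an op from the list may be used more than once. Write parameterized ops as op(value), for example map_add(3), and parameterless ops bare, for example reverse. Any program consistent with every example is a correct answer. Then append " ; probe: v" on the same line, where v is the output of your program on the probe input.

unique | map_neg | take(4) ; probe: [40, 7, 17, -3]

Check, running the answer program on each example:
  [42, 45, -28, -14, 36, 2, 28] -> [42, 45, -28, -14, 36, 2, 28] -> [-42, -45, 28, 14, -36, -2, -28] -> [-42, -45, 28, 14]
  [-9, 22, 18, 46, -38] -> [-9, 22, 18, 46, -38] -> [9, -22, -18, -46, 38] -> [9, -22, -18, -46]
  [29, 39, -8, -9, 23, -4, -20] -> [29, 39, -8, -9, 23, -4, -20] -> [-29, -39, 8, 9, -23, 4, 20] -> [-29, -39, 8, 9]
  [-8, -18, -50, -50, 9, 16] -> [-8, -18, -50, 9, 16] -> [8, 18, 50, -9, -16] -> [8, 18, 50, -9]
  [-6, -32, -6, 13, -42, -19, 45] -> [-6, -32, 13, -42, -19, 45] -> [6, 32, -13, 42, 19, -45] -> [6, 32, -13, 42]
  probe: [-40, -7, -17, 3, -31, -6, 42, -21] -> [-40, -7, -17, 3, -31, -6, 42, -21] -> [40, 7, 17, -3, 31, 6, -42, 21] -> [40, 7, 17, -3]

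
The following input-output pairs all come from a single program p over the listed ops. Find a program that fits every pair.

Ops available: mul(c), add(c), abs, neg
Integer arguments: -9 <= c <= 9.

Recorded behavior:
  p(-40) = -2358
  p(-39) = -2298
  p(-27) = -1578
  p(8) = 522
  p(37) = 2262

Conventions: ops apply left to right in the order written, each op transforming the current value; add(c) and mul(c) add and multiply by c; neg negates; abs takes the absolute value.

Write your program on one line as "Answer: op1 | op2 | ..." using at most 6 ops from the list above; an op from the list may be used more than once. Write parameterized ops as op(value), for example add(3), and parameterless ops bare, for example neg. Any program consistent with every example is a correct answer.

mul(5) | mul(-2) | add(-1) | add(-6) | mul(-6)

Check, running the answer program on each example:
  -40 -> -200 -> 400 -> 399 -> 393 -> -2358
  -39 -> -195 -> 390 -> 389 -> 383 -> -2298
  -27 -> -135 -> 270 -> 269 -> 263 -> -1578
  8 -> 40 -> -80 -> -81 -> -87 -> 522
  37 -> 185 -> -370 -> -371 -> -377 -> 2262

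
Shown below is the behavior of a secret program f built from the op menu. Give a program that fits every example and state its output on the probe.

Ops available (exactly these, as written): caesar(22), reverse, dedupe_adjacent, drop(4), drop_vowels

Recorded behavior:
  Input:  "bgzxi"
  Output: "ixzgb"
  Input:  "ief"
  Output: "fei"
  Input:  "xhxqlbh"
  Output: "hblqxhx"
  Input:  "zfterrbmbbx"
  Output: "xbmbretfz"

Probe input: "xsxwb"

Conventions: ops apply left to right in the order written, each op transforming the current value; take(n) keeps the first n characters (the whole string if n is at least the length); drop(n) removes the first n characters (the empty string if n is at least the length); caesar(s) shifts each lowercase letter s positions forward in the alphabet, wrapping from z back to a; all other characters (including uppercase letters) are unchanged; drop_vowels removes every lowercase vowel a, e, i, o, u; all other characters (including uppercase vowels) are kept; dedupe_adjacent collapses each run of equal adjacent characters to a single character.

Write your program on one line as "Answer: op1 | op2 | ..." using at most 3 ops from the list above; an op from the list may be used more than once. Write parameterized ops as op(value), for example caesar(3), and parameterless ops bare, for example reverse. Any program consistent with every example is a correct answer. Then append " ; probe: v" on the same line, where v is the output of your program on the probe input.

dedupe_adjacent | reverse ; probe: "bwxsx"

Check, running the answer program on each example:
  "bgzxi" -> "bgzxi" -> "ixzgb"
  "ief" -> "ief" -> "fei"
  "xhxqlbh" -> "xhxqlbh" -> "hblqxhx"
  "zfterrbmbbx" -> "zfterbmbx" -> "xbmbretfz"
  probe: "xsxwb" -> "xsxwb" -> "bwxsx"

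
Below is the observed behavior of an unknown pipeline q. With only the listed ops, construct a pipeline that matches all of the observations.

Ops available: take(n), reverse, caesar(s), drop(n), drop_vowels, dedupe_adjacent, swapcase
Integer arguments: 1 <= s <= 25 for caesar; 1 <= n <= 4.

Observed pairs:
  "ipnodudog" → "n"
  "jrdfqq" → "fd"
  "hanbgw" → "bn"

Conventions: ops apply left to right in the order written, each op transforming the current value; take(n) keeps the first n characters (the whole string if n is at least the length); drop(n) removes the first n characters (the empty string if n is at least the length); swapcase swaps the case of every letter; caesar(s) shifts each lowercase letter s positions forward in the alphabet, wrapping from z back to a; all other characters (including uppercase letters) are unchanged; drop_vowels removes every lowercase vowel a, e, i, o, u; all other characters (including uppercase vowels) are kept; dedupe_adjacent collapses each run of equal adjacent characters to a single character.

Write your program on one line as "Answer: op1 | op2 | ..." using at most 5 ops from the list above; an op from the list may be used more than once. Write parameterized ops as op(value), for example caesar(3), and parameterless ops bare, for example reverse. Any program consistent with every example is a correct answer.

take(4) | drop(2) | reverse | drop_vowels

Check, running the answer program on each example:
  "ipnodudog" -> "ipno" -> "no" -> "on" -> "n"
  "jrdfqq" -> "jrdf" -> "df" -> "fd" -> "fd"
  "hanbgw" -> "hanb" -> "nb" -> "bn" -> "bn"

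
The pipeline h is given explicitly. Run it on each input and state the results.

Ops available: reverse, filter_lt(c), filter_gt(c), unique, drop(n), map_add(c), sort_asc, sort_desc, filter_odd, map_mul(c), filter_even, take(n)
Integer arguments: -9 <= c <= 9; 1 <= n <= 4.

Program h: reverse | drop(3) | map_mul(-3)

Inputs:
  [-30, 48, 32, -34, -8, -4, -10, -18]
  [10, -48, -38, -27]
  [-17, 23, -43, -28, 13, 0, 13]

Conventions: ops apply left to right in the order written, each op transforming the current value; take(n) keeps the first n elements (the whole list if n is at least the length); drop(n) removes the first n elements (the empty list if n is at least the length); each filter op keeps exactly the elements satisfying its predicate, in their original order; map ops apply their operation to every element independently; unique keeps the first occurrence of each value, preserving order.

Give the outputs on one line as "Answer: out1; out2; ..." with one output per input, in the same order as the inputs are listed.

Execution, op by op:
  [-30, 48, 32, -34, -8, -4, -10, -18] -> [-18, -10, -4, -8, -34, 32, 48, -30] -> [-8, -34, 32, 48, -30] -> [24, 102, -96, -144, 90]
  [10, -48, -38, -27] -> [-27, -38, -48, 10] -> [10] -> [-30]
  [-17, 23, -43, -28, 13, 0, 13] -> [13, 0, 13, -28, -43, 23, -17] -> [-28, -43, 23, -17] -> [84, 129, -69, 51]

[24, 102, -96, -144, 90]; [-30]; [84, 129, -69, 51]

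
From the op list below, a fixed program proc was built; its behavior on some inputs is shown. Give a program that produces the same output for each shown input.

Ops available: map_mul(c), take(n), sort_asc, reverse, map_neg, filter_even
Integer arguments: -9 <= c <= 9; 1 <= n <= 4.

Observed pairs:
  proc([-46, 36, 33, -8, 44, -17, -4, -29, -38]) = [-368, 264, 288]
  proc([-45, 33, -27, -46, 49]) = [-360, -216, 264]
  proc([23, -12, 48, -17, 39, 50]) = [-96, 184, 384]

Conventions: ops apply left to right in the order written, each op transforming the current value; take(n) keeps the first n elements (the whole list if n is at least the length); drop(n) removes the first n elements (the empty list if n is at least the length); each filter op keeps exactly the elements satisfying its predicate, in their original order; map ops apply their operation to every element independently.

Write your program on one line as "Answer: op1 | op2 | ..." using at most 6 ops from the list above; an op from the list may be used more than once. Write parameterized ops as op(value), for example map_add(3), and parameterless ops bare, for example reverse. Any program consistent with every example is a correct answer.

take(3) | sort_asc | map_mul(4) | map_mul(-2) | map_neg

Check, running the answer program on each example:
  [-46, 36, 33, -8, 44, -17, -4, -29, -38] -> [-46, 36, 33] -> [-46, 33, 36] -> [-184, 132, 144] -> [368, -264, -288] -> [-368, 264, 288]
  [-45, 33, -27, -46, 49] -> [-45, 33, -27] -> [-45, -27, 33] -> [-180, -108, 132] -> [360, 216, -264] -> [-360, -216, 264]
  [23, -12, 48, -17, 39, 50] -> [23, -12, 48] -> [-12, 23, 48] -> [-48, 92, 192] -> [96, -184, -384] -> [-96, 184, 384]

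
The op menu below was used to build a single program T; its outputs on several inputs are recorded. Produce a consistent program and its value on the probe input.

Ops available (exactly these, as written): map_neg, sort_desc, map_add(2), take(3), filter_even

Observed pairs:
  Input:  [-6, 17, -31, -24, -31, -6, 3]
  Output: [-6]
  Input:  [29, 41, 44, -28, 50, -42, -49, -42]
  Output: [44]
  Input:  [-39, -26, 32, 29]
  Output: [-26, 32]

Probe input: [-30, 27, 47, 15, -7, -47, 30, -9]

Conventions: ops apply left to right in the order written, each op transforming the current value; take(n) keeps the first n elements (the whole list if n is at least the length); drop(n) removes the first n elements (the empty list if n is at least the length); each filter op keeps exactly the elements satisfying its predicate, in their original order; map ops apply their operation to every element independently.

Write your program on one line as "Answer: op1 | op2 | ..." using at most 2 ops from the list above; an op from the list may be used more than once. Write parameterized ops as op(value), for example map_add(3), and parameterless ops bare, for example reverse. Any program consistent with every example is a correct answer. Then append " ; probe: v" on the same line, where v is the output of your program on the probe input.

take(3) | filter_even ; probe: [-30]

Check, running the answer program on each example:
  [-6, 17, -31, -24, -31, -6, 3] -> [-6, 17, -31] -> [-6]
  [29, 41, 44, -28, 50, -42, -49, -42] -> [29, 41, 44] -> [44]
  [-39, -26, 32, 29] -> [-39, -26, 32] -> [-26, 32]
  probe: [-30, 27, 47, 15, -7, -47, 30, -9] -> [-30, 27, 47] -> [-30]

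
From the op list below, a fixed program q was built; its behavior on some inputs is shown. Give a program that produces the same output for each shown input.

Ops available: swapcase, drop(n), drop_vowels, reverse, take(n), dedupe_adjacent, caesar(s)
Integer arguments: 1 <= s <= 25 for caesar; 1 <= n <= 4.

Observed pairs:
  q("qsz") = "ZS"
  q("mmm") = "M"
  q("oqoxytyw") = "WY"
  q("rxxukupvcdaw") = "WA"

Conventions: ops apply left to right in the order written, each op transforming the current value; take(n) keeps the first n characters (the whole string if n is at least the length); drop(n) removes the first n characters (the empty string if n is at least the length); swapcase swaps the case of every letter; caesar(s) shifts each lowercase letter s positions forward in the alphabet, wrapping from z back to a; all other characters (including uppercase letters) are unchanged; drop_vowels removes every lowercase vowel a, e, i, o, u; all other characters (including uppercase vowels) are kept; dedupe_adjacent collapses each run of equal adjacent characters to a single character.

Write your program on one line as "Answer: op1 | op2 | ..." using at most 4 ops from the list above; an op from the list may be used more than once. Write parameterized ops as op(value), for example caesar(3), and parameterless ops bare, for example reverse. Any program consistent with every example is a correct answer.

reverse | dedupe_adjacent | take(2) | swapcase

Check, running the answer program on each example:
  "qsz" -> "zsq" -> "zsq" -> "zs" -> "ZS"
  "mmm" -> "mmm" -> "m" -> "m" -> "M"
  "oqoxytyw" -> "wytyxoqo" -> "wytyxoqo" -> "wy" -> "WY"
  "rxxukupvcdaw" -> "wadcvpukuxxr" -> "wadcvpukuxr" -> "wa" -> "WA"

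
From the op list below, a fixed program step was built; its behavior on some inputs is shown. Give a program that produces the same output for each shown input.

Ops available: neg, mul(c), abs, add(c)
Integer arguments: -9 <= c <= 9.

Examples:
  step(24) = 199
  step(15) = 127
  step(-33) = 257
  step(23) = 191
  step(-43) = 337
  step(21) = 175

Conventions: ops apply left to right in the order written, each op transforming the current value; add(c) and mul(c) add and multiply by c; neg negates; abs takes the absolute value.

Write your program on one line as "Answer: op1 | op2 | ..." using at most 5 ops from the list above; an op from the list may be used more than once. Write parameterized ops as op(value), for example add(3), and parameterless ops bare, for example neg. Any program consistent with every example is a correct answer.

add(2) | mul(-8) | neg | add(-9) | abs

Check, running the answer program on each example:
  24 -> 26 -> -208 -> 208 -> 199 -> 199
  15 -> 17 -> -136 -> 136 -> 127 -> 127
  -33 -> -31 -> 248 -> -248 -> -257 -> 257
  23 -> 25 -> -200 -> 200 -> 191 -> 191
  -43 -> -41 -> 328 -> -328 -> -337 -> 337
  21 -> 23 -> -184 -> 184 -> 175 -> 175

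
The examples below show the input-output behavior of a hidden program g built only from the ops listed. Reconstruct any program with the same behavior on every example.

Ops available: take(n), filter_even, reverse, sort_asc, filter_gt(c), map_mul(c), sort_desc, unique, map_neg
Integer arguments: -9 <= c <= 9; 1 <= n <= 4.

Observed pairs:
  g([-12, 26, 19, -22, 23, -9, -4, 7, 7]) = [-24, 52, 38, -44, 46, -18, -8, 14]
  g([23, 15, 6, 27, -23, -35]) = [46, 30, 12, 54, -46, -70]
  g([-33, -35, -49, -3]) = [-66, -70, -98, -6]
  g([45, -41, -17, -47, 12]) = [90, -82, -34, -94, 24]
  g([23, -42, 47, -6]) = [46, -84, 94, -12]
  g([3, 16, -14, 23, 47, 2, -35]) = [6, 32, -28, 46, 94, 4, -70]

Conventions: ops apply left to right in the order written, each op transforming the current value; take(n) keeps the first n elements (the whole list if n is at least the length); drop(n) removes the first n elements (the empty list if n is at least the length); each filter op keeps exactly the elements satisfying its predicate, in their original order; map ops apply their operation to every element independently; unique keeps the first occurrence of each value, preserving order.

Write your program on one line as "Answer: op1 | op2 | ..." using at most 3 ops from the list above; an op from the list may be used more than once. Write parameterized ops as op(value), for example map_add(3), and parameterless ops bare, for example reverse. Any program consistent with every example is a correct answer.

map_mul(2) | unique

Check, running the answer program on each example:
  [-12, 26, 19, -22, 23, -9, -4, 7, 7] -> [-24, 52, 38, -44, 46, -18, -8, 14, 14] -> [-24, 52, 38, -44, 46, -18, -8, 14]
  [23, 15, 6, 27, -23, -35] -> [46, 30, 12, 54, -46, -70] -> [46, 30, 12, 54, -46, -70]
  [-33, -35, -49, -3] -> [-66, -70, -98, -6] -> [-66, -70, -98, -6]
  [45, -41, -17, -47, 12] -> [90, -82, -34, -94, 24] -> [90, -82, -34, -94, 24]
  [23, -42, 47, -6] -> [46, -84, 94, -12] -> [46, -84, 94, -12]
  [3, 16, -14, 23, 47, 2, -35] -> [6, 32, -28, 46, 94, 4, -70] -> [6, 32, -28, 46, 94, 4, -70]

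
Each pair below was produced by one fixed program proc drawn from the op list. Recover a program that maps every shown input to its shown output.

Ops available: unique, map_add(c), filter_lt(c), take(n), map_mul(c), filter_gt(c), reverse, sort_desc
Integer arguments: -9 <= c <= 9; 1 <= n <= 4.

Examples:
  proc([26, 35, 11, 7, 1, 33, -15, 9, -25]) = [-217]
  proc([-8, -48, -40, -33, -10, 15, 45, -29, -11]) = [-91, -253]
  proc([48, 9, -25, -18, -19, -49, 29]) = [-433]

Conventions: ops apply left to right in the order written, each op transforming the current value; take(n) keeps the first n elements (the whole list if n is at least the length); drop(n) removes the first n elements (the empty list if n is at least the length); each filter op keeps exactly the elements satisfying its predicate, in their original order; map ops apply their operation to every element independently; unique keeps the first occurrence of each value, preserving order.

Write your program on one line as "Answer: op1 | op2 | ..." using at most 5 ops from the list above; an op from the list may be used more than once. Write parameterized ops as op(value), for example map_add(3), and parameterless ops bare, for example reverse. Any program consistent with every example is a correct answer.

reverse | map_mul(9) | take(2) | map_add(8) | filter_lt(4)

Check, running the answer program on each example:
  [26, 35, 11, 7, 1, 33, -15, 9, -25] -> [-25, 9, -15, 33, 1, 7, 11, 35, 26] -> [-225, 81, -135, 297, 9, 63, 99, 315, 234] -> [-225, 81] -> [-217, 89] -> [-217]
  [-8, -48, -40, -33, -10, 15, 45, -29, -11] -> [-11, -29, 45, 15, -10, -33, -40, -48, -8] -> [-99, -261, 405, 135, -90, -297, -360, -432, -72] -> [-99, -261] -> [-91, -253] -> [-91, -253]
  [48, 9, -25, -18, -19, -49, 29] -> [29, -49, -19, -18, -25, 9, 48] -> [261, -441, -171, -162, -225, 81, 432] -> [261, -441] -> [269, -433] -> [-433]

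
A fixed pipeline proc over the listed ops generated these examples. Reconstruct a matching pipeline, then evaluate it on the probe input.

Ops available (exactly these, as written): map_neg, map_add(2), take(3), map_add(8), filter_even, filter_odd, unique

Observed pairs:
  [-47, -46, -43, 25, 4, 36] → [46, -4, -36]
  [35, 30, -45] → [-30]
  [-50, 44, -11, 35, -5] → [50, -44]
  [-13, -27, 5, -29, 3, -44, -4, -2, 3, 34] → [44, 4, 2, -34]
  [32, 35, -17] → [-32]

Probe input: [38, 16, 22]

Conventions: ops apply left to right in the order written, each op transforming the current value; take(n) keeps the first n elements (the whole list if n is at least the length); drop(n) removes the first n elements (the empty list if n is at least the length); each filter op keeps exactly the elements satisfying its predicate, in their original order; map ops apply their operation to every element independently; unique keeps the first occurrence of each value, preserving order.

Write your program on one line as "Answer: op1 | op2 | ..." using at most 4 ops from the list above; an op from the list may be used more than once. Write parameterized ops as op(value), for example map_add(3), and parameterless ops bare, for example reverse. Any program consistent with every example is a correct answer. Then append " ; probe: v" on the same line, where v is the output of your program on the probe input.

map_neg | unique | filter_even ; probe: [-38, -16, -22]

Check, running the answer program on each example:
  [-47, -46, -43, 25, 4, 36] -> [47, 46, 43, -25, -4, -36] -> [47, 46, 43, -25, -4, -36] -> [46, -4, -36]
  [35, 30, -45] -> [-35, -30, 45] -> [-35, -30, 45] -> [-30]
  [-50, 44, -11, 35, -5] -> [50, -44, 11, -35, 5] -> [50, -44, 11, -35, 5] -> [50, -44]
  [-13, -27, 5, -29, 3, -44, -4, -2, 3, 34] -> [13, 27, -5, 29, -3, 44, 4, 2, -3, -34] -> [13, 27, -5, 29, -3, 44, 4, 2, -34] -> [44, 4, 2, -34]
  [32, 35, -17] -> [-32, -35, 17] -> [-32, -35, 17] -> [-32]
  probe: [38, 16, 22] -> [-38, -16, -22] -> [-38, -16, -22] -> [-38, -16, -22]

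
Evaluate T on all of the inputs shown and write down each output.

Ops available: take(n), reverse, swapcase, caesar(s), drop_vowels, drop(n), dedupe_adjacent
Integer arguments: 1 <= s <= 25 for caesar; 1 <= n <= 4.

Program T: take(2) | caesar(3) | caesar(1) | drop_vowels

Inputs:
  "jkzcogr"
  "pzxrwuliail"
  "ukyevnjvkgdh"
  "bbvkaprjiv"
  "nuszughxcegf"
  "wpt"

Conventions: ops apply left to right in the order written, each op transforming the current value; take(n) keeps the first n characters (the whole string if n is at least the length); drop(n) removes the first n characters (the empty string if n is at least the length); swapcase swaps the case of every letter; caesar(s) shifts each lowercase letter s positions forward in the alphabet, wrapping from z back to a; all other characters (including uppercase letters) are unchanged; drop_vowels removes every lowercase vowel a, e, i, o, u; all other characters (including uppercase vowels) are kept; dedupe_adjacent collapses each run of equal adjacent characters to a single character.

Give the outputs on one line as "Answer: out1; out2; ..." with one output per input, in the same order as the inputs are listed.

"n"; "td"; "y"; "ff"; "ry"; "t"

Execution, op by op:
  "jkzcogr" -> "jk" -> "mn" -> "no" -> "n"
  "pzxrwuliail" -> "pz" -> "sc" -> "td" -> "td"
  "ukyevnjvkgdh" -> "uk" -> "xn" -> "yo" -> "y"
  "bbvkaprjiv" -> "bb" -> "ee" -> "ff" -> "ff"
  "nuszughxcegf" -> "nu" -> "qx" -> "ry" -> "ry"
  "wpt" -> "wp" -> "zs" -> "at" -> "t"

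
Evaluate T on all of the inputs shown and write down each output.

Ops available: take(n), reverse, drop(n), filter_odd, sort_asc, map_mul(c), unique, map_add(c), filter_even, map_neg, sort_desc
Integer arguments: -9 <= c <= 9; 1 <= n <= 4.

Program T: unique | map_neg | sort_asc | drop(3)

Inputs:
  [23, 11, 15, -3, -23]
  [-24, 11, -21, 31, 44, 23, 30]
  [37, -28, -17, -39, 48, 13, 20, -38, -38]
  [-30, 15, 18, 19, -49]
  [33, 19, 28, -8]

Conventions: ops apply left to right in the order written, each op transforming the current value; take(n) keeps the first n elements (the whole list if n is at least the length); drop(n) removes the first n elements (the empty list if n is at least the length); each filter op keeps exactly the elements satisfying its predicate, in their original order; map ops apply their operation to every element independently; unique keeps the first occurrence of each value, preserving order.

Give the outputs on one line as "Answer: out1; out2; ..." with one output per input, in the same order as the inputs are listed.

Execution, op by op:
  [23, 11, 15, -3, -23] -> [23, 11, 15, -3, -23] -> [-23, -11, -15, 3, 23] -> [-23, -15, -11, 3, 23] -> [3, 23]
  [-24, 11, -21, 31, 44, 23, 30] -> [-24, 11, -21, 31, 44, 23, 30] -> [24, -11, 21, -31, -44, -23, -30] -> [-44, -31, -30, -23, -11, 21, 24] -> [-23, -11, 21, 24]
  [37, -28, -17, -39, 48, 13, 20, -38, -38] -> [37, -28, -17, -39, 48, 13, 20, -38] -> [-37, 28, 17, 39, -48, -13, -20, 38] -> [-48, -37, -20, -13, 17, 28, 38, 39] -> [-13, 17, 28, 38, 39]
  [-30, 15, 18, 19, -49] -> [-30, 15, 18, 19, -49] -> [30, -15, -18, -19, 49] -> [-19, -18, -15, 30, 49] -> [30, 49]
  [33, 19, 28, -8] -> [33, 19, 28, -8] -> [-33, -19, -28, 8] -> [-33, -28, -19, 8] -> [8]

[3, 23]; [-23, -11, 21, 24]; [-13, 17, 28, 38, 39]; [30, 49]; [8]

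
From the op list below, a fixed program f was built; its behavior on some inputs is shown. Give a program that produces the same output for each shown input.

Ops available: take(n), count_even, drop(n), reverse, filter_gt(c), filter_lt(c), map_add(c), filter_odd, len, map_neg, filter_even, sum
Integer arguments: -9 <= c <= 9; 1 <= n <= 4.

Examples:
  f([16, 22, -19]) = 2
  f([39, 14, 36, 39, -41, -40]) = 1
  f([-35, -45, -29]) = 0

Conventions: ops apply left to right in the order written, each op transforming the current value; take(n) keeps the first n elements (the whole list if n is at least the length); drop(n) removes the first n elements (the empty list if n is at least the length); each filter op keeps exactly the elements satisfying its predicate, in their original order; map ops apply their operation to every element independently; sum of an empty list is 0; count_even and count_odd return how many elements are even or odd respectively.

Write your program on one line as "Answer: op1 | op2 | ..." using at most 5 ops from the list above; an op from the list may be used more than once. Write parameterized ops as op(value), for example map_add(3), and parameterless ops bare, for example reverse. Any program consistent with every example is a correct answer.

filter_gt(4) | map_neg | take(2) | reverse | count_even

Check, running the answer program on each example:
  [16, 22, -19] -> [16, 22] -> [-16, -22] -> [-16, -22] -> [-22, -16] -> 2
  [39, 14, 36, 39, -41, -40] -> [39, 14, 36, 39] -> [-39, -14, -36, -39] -> [-39, -14] -> [-14, -39] -> 1
  [-35, -45, -29] -> [] -> [] -> [] -> [] -> 0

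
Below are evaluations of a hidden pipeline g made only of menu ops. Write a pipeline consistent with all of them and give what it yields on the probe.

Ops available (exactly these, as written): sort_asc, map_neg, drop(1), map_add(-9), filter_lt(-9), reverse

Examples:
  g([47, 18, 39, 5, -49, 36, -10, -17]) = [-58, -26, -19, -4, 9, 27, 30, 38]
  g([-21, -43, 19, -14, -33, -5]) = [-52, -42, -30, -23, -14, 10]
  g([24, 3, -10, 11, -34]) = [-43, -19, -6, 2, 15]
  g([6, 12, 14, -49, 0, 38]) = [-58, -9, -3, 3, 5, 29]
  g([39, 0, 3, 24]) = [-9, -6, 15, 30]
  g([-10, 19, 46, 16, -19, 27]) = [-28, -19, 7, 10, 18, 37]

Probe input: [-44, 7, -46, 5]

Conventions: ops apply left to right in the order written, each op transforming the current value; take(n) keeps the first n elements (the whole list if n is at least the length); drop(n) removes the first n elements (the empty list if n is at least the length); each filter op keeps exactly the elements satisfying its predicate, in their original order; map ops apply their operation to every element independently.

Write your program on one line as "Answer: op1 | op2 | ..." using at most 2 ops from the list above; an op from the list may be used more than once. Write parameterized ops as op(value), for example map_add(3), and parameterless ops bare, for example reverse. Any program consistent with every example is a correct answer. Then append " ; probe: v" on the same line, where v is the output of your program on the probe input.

map_add(-9) | sort_asc ; probe: [-55, -53, -4, -2]

Check, running the answer program on each example:
  [47, 18, 39, 5, -49, 36, -10, -17] -> [38, 9, 30, -4, -58, 27, -19, -26] -> [-58, -26, -19, -4, 9, 27, 30, 38]
  [-21, -43, 19, -14, -33, -5] -> [-30, -52, 10, -23, -42, -14] -> [-52, -42, -30, -23, -14, 10]
  [24, 3, -10, 11, -34] -> [15, -6, -19, 2, -43] -> [-43, -19, -6, 2, 15]
  [6, 12, 14, -49, 0, 38] -> [-3, 3, 5, -58, -9, 29] -> [-58, -9, -3, 3, 5, 29]
  [39, 0, 3, 24] -> [30, -9, -6, 15] -> [-9, -6, 15, 30]
  [-10, 19, 46, 16, -19, 27] -> [-19, 10, 37, 7, -28, 18] -> [-28, -19, 7, 10, 18, 37]
  probe: [-44, 7, -46, 5] -> [-53, -2, -55, -4] -> [-55, -53, -4, -2]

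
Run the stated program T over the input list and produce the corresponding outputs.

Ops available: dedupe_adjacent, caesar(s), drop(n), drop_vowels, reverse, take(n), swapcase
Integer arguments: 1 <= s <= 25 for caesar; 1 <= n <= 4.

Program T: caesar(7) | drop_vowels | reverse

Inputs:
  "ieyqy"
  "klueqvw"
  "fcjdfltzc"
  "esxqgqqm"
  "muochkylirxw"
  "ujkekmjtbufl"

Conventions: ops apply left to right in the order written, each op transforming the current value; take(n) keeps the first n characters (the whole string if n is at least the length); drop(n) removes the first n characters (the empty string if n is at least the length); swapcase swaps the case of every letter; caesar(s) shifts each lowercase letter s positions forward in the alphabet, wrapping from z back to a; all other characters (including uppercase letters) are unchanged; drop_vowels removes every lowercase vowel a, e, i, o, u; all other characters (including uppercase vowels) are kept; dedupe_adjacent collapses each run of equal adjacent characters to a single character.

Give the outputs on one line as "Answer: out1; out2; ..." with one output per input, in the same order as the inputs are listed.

"fxflp"; "dcxlbsr"; "jgsmkqjm"; "txxnxzl"; "dypsfrjvbt"; "smbqtrlrqb"

Execution, op by op:
  "ieyqy" -> "plfxf" -> "plfxf" -> "fxflp"
  "klueqvw" -> "rsblxcd" -> "rsblxcd" -> "dcxlbsr"
  "fcjdfltzc" -> "mjqkmsagj" -> "mjqkmsgj" -> "jgsmkqjm"
  "esxqgqqm" -> "lzexnxxt" -> "lzxnxxt" -> "txxnxzl"
  "muochkylirxw" -> "tbvjorfspyed" -> "tbvjrfspyd" -> "dypsfrjvbt"
  "ujkekmjtbufl" -> "bqrlrtqaibms" -> "bqrlrtqbms" -> "smbqtrlrqb"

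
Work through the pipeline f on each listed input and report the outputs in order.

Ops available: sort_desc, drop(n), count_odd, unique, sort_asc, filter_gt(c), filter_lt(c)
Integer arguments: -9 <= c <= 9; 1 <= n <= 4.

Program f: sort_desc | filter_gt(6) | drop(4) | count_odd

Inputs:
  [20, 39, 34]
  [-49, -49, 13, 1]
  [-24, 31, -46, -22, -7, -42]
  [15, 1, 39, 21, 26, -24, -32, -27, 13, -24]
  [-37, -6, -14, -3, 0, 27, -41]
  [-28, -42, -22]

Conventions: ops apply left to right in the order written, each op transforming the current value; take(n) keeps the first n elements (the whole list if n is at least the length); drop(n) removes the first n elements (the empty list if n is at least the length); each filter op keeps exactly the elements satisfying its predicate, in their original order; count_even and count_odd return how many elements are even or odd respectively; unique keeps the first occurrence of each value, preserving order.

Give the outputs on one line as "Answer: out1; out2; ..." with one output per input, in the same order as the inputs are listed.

0; 0; 0; 1; 0; 0

Execution, op by op:
  [20, 39, 34] -> [39, 34, 20] -> [39, 34, 20] -> [] -> 0
  [-49, -49, 13, 1] -> [13, 1, -49, -49] -> [13] -> [] -> 0
  [-24, 31, -46, -22, -7, -42] -> [31, -7, -22, -24, -42, -46] -> [31] -> [] -> 0
  [15, 1, 39, 21, 26, -24, -32, -27, 13, -24] -> [39, 26, 21, 15, 13, 1, -24, -24, -27, -32] -> [39, 26, 21, 15, 13] -> [13] -> 1
  [-37, -6, -14, -3, 0, 27, -41] -> [27, 0, -3, -6, -14, -37, -41] -> [27] -> [] -> 0
  [-28, -42, -22] -> [-22, -28, -42] -> [] -> [] -> 0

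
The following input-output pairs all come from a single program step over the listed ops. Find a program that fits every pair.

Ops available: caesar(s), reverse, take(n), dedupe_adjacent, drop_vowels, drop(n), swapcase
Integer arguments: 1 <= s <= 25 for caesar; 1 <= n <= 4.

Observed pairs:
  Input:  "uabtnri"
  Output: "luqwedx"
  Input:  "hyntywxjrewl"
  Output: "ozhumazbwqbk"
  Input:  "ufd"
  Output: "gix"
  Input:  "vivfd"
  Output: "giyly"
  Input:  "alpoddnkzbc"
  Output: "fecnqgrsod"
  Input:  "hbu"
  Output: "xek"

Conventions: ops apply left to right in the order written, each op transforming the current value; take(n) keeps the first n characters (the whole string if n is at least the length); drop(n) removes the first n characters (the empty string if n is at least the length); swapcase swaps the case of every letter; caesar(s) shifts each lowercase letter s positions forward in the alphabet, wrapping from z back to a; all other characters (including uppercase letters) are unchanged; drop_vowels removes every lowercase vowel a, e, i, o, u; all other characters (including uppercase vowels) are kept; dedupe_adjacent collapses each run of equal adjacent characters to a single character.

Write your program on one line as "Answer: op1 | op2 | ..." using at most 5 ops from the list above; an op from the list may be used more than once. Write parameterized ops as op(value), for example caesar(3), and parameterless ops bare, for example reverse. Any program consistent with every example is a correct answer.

dedupe_adjacent | caesar(3) | swapcase | reverse | swapcase

Check, running the answer program on each example:
  "uabtnri" -> "uabtnri" -> "xdewqul" -> "XDEWQUL" -> "LUQWEDX" -> "luqwedx"
  "hyntywxjrewl" -> "hyntywxjrewl" -> "kbqwbzamuhzo" -> "KBQWBZAMUHZO" -> "OZHUMAZBWQBK" -> "ozhumazbwqbk"
  "ufd" -> "ufd" -> "xig" -> "XIG" -> "GIX" -> "gix"
  "vivfd" -> "vivfd" -> "ylyig" -> "YLYIG" -> "GIYLY" -> "giyly"
  "alpoddnkzbc" -> "alpodnkzbc" -> "dosrgqncef" -> "DOSRGQNCEF" -> "FECNQGRSOD" -> "fecnqgrsod"
  "hbu" -> "hbu" -> "kex" -> "KEX" -> "XEK" -> "xek"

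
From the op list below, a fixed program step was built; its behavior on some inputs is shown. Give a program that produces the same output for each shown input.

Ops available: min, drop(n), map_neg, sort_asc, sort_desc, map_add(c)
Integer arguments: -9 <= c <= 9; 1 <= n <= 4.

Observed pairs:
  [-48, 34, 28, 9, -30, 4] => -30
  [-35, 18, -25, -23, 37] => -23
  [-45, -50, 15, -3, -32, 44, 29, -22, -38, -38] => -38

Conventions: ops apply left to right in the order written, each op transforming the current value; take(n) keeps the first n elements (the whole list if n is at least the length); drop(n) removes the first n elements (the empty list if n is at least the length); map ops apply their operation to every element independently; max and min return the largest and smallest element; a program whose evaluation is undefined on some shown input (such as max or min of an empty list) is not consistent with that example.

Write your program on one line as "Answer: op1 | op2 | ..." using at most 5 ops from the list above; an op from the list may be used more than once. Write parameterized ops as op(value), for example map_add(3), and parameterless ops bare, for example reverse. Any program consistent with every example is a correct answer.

map_neg | drop(2) | map_neg | drop(1) | min

Check, running the answer program on each example:
  [-48, 34, 28, 9, -30, 4] -> [48, -34, -28, -9, 30, -4] -> [-28, -9, 30, -4] -> [28, 9, -30, 4] -> [9, -30, 4] -> -30
  [-35, 18, -25, -23, 37] -> [35, -18, 25, 23, -37] -> [25, 23, -37] -> [-25, -23, 37] -> [-23, 37] -> -23
  [-45, -50, 15, -3, -32, 44, 29, -22, -38, -38] -> [45, 50, -15, 3, 32, -44, -29, 22, 38, 38] -> [-15, 3, 32, -44, -29, 22, 38, 38] -> [15, -3, -32, 44, 29, -22, -38, -38] -> [-3, -32, 44, 29, -22, -38, -38] -> -38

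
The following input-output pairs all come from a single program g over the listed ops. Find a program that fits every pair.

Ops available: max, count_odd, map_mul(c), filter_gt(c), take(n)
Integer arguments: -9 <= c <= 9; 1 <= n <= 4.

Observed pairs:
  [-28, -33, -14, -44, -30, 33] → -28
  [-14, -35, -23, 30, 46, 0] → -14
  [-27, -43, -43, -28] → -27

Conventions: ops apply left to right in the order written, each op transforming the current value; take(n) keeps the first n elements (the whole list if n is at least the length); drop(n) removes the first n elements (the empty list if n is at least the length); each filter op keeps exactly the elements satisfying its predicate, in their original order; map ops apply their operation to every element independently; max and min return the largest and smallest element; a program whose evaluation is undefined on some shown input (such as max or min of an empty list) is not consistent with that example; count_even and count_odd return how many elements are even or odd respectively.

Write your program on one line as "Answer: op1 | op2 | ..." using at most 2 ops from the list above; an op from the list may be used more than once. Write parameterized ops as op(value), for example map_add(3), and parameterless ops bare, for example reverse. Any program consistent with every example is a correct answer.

take(2) | max

Check, running the answer program on each example:
  [-28, -33, -14, -44, -30, 33] -> [-28, -33] -> -28
  [-14, -35, -23, 30, 46, 0] -> [-14, -35] -> -14
  [-27, -43, -43, -28] -> [-27, -43] -> -27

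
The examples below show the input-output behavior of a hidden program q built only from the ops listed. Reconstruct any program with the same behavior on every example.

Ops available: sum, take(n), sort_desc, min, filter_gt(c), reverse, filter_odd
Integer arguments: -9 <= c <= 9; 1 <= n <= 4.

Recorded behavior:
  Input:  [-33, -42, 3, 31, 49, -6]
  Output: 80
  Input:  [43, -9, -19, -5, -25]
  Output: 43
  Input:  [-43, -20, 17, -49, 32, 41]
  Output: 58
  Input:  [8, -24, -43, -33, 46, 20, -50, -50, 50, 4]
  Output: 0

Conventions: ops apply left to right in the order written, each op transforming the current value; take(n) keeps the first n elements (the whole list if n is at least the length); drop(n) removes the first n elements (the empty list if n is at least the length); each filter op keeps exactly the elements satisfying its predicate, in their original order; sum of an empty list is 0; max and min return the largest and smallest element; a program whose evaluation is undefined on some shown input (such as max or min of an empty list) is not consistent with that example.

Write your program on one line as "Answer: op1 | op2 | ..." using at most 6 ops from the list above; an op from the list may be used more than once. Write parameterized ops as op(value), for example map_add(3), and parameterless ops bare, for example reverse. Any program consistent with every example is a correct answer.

reverse | filter_gt(6) | filter_odd | reverse | sum

Check, running the answer program on each example:
  [-33, -42, 3, 31, 49, -6] -> [-6, 49, 31, 3, -42, -33] -> [49, 31] -> [49, 31] -> [31, 49] -> 80
  [43, -9, -19, -5, -25] -> [-25, -5, -19, -9, 43] -> [43] -> [43] -> [43] -> 43
  [-43, -20, 17, -49, 32, 41] -> [41, 32, -49, 17, -20, -43] -> [41, 32, 17] -> [41, 17] -> [17, 41] -> 58
  [8, -24, -43, -33, 46, 20, -50, -50, 50, 4] -> [4, 50, -50, -50, 20, 46, -33, -43, -24, 8] -> [50, 20, 46, 8] -> [] -> [] -> 0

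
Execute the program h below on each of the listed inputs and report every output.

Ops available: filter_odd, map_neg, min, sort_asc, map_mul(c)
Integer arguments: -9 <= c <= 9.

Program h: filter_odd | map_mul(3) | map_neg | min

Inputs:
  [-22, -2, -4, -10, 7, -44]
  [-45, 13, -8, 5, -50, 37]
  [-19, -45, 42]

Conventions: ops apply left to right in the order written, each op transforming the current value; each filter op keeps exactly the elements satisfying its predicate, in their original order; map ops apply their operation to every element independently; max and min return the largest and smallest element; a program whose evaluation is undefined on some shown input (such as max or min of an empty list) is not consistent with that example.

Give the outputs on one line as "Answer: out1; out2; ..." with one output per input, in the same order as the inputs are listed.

-21; -111; 57

Execution, op by op:
  [-22, -2, -4, -10, 7, -44] -> [7] -> [21] -> [-21] -> -21
  [-45, 13, -8, 5, -50, 37] -> [-45, 13, 5, 37] -> [-135, 39, 15, 111] -> [135, -39, -15, -111] -> -111
  [-19, -45, 42] -> [-19, -45] -> [-57, -135] -> [57, 135] -> 57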